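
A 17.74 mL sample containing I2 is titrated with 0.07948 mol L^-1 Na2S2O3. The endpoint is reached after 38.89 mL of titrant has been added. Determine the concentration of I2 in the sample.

n(Na2S2O3) = 0.07948 x 0.03889 = 0.003091 mol.
From the balanced equation, 2 mol Na2S2O3 reacts with 1 mol I2, so n(I2) = 0.003091 x 1/2 = 0.001545 mol.
[I2] = 0.001545 / 0.01774 L = 0.0871 M.

0.0871 M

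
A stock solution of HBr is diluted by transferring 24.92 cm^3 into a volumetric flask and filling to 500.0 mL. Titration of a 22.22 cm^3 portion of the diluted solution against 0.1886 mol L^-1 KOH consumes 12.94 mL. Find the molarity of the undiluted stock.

n(KOH) = 0.1886 x 0.01294 = 0.002440 mol.
n(HBr) in the aliquot = 0.002440 mol.
[diluted HBr] = 0.002440 / 0.02222 = 0.1098 M.
Dilution factor = 500.0/24.92 = 20.06, so [stock] = 0.1098 x 20.06 = 2.20 M.

2.20 M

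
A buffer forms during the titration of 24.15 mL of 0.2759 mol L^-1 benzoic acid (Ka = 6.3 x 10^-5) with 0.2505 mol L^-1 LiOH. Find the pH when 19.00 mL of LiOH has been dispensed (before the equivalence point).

4.60

Initial n(C6H5COOH) = 0.2759 x 0.02415 = 0.006663 mol.
n(LiOH) added = 0.2505 x 0.01900 = 0.004759 mol, converting that many moles of C6H5COOH to C6H5COO-.
Remaining n(C6H5COOH) = 0.001903 mol; n(C6H5COO-) = 0.004759 mol.
By Henderson-Hasselbalch, pH = pKa + log([A^-]/[HA]) = 4.20 + log(0.004759/0.001903) = 4.20 + (+0.40) = 4.60.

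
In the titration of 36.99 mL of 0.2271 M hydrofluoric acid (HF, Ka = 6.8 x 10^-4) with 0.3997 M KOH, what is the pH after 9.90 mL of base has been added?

3.12

Initial n(HF) = 0.2271 x 0.03699 = 0.008400 mol.
n(KOH) added = 0.3997 x 0.009900 = 0.003957 mol, converting that many moles of HF to F-.
Remaining n(HF) = 0.004443 mol; n(F-) = 0.003957 mol.
By Henderson-Hasselbalch, pH = pKa + log([A^-]/[HA]) = 3.17 + log(0.003957/0.004443) = 3.17 + (-0.05) = 3.12.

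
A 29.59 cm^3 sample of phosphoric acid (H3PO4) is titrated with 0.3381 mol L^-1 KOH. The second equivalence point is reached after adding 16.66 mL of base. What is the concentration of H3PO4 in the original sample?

0.0952 M

n(KOH) = 0.3381 x 0.01666 = 0.005633 mol.
At the second equivalence point, 2 mol OH^- react per mol H3PO4, so n(H3PO4) = 0.005633 / 2 = 0.002816 mol.
[H3PO4] = 0.002816 / 0.02959 L = 0.0952 M.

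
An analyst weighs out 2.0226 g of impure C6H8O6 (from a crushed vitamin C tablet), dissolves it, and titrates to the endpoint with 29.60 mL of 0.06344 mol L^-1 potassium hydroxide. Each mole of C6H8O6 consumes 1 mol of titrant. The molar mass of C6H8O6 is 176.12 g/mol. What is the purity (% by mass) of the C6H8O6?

n(KOH) = 0.06344 x 0.02960 = 0.001878 mol.
n(C6H8O6) = 0.001878 / 1 = 0.001878 mol.
mass of C6H8O6 = 0.001878 x 176.12 = 0.3307 g.
% purity = 0.3307 / 2.0226 x 100 = 16.4%.

16.4%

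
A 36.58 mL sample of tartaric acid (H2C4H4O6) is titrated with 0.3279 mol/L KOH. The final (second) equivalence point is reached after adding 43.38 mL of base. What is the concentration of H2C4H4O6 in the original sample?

n(KOH) = 0.3279 x 0.04338 = 0.01422 mol.
At the final (second) equivalence point, 2 mol OH^- react per mol H2C4H4O6, so n(H2C4H4O6) = 0.01422 / 2 = 0.007112 mol.
[H2C4H4O6] = 0.007112 / 0.03658 L = 0.194 M.

0.194 M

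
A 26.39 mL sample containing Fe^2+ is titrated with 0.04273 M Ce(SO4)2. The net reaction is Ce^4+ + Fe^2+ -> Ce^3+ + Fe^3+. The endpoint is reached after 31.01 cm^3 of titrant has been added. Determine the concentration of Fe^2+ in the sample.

n(Ce(SO4)2) = 0.04273 x 0.03101 = 0.001325 mol.
From the balanced equation, 1 mol Ce(SO4)2 reacts with 1 mol Fe^2+, so n(Fe^2+) = 0.001325 x 1/1 = 0.001325 mol.
[Fe^2+] = 0.001325 / 0.02639 L = 0.0502 M.

0.0502 M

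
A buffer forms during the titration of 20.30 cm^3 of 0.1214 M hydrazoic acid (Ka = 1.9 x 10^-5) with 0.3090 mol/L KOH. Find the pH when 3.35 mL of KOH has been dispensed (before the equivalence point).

4.58

Initial n(HN3) = 0.1214 x 0.02030 = 0.002464 mol.
n(KOH) added = 0.3090 x 0.003350 = 0.001035 mol, converting that many moles of HN3 to N3-.
Remaining n(HN3) = 0.001429 mol; n(N3-) = 0.001035 mol.
By Henderson-Hasselbalch, pH = pKa + log([A^-]/[HA]) = 4.72 + log(0.001035/0.001429) = 4.72 + (-0.14) = 4.58.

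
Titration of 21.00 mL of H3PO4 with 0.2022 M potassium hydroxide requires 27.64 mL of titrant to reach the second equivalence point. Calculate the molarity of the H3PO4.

n(KOH) = 0.2022 x 0.02764 = 0.005589 mol.
At the second equivalence point, 2 mol OH^- react per mol H3PO4, so n(H3PO4) = 0.005589 / 2 = 0.002794 mol.
[H3PO4] = 0.002794 / 0.02100 L = 0.133 M.

0.133 M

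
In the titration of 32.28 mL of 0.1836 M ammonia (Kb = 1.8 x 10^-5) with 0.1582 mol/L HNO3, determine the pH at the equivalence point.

5.16

n(NH3) = 0.1836 x 0.03228 = 0.005927 mol; V(HNO3) at equivalence = 0.005927/0.1582 = 0.03746 L.
At equivalence the base is fully converted to NH4+; total volume = 0.06974 L, so [NH4+] = 0.005927/0.06974 = 0.08498 M.
Ka(NH4+) = Kw/Kb = 1.0e-14 / 1.8 x 10^-5 = 5.56e-10.
[H^+] = sqrt(Ka x [NH4+]) = sqrt(5.56e-10 x 0.08498) = 6.87e-6 M.
pH = -log(6.87e-6) = 5.16.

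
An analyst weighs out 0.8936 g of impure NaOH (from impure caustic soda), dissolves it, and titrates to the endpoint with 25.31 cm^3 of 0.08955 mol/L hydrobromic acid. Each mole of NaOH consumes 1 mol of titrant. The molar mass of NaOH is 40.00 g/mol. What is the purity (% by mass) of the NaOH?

10.1%

n(HBr) = 0.08955 x 0.02531 = 0.002267 mol.
n(NaOH) = 0.002267 / 1 = 0.002267 mol.
mass of NaOH = 0.002267 x 40.00 = 0.09066 g.
% purity = 0.09066 / 0.8936 x 100 = 10.1%.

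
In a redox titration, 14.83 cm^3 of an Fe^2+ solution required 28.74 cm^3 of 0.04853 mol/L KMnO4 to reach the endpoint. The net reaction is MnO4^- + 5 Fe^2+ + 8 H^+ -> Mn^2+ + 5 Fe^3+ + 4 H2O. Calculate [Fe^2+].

n(KMnO4) = 0.04853 x 0.02874 = 0.001395 mol.
From the balanced equation, 1 mol KMnO4 reacts with 5 mol Fe^2+, so n(Fe^2+) = 0.001395 x 5/1 = 0.006974 mol.
[Fe^2+] = 0.006974 / 0.01483 L = 0.470 M.

0.470 M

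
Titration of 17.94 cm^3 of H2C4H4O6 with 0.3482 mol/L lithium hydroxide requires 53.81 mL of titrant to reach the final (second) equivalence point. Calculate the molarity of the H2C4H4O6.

0.522 M

n(LiOH) = 0.3482 x 0.05381 = 0.01874 mol.
At the final (second) equivalence point, 2 mol OH^- react per mol H2C4H4O6, so n(H2C4H4O6) = 0.01874 / 2 = 0.009368 mol.
[H2C4H4O6] = 0.009368 / 0.01794 L = 0.522 M.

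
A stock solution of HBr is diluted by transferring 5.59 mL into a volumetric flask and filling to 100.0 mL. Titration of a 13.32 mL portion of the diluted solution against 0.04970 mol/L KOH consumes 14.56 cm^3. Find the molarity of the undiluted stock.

0.972 M

n(KOH) = 0.04970 x 0.01456 = 0.0007236 mol.
n(HBr) in the aliquot = 0.0007236 mol.
[diluted HBr] = 0.0007236 / 0.01332 = 0.05433 M.
Dilution factor = 100.0/5.590 = 17.89, so [stock] = 0.05433 x 17.89 = 0.972 M.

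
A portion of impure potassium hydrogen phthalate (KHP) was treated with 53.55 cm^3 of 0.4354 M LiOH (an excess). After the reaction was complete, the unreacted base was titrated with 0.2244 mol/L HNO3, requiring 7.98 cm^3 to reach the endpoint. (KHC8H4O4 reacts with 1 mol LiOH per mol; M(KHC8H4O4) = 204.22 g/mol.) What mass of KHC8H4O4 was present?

4.40 g

Total n(LiOH) added = 0.4354 x 0.05355 = 0.02332 mol.
n(HNO3) used = 0.2244 x 0.007980 = 0.001791 mol, which equals the excess n(LiOH).
So n(LiOH) consumed by the sample = 0.02332 - 0.001791 = 0.02152 mol.
n(KHC8H4O4) = 0.02152 / 1 = 0.02152 mol.
mass = 0.02152 mol x 204.22 g/mol = 4.40 g.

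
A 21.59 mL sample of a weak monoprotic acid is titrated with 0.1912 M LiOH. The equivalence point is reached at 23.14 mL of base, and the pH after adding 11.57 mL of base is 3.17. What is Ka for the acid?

6.8 x 10^-4

11.57 mL is half of the equivalence volume, so this is the half-equivalence point where [HA] = [A^-].
At half-equivalence pH = pKa, so pKa = 3.17.
Ka = 10^(-3.17) = 6.8 x 10^-4.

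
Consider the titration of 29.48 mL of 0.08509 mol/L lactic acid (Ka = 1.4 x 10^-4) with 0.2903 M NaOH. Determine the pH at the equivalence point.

8.34

n(HC3H5O3) = 0.08509 x 0.02948 = 0.002508 mol; V(NaOH) at equivalence = 0.002508/0.2903 = 0.008641 L.
At equivalence all the acid is converted to C3H5O3-; total volume = 0.02948 + 0.008641 = 0.03812 L, so [C3H5O3-] = 0.002508/0.03812 = 0.06580 M.
Kb = Kw/Ka = 1.0e-14 / 1.4 x 10^-4 = 7.14e-11.
[OH^-] = sqrt(Kb x [C3H5O3-]) = sqrt(7.14e-11 x 0.06580) = 2.17e-6 M.
pOH = 5.66, so pH = 14.00 - 5.66 = 8.34.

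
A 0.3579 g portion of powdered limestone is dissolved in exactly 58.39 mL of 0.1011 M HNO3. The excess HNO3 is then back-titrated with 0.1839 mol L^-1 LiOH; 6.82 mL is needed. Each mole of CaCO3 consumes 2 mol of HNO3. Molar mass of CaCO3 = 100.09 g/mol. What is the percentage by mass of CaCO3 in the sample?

65.0%

Total n(HNO3) added = 0.1011 x 0.05839 = 0.005903 mol.
n(LiOH) used = 0.1839 x 0.006820 = 0.001254 mol, which equals the excess n(HNO3).
So n(HNO3) consumed by the sample = 0.005903 - 0.001254 = 0.004649 mol.
n(CaCO3) = 0.004649 / 2 = 0.002325 mol.
mass CaCO3 = 0.002325 x 100.09 = 0.2327 g, so %CaCO3 = 0.2327/0.3579 x 100 = 65.0%.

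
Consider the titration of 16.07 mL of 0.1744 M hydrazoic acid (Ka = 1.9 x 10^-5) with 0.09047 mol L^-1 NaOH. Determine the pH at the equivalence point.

n(HN3) = 0.1744 x 0.01607 = 0.002803 mol; V(NaOH) at equivalence = 0.002803/0.09047 = 0.03098 L.
At equivalence all the acid is converted to N3-; total volume = 0.01607 + 0.03098 = 0.04705 L, so [N3-] = 0.002803/0.04705 = 0.05957 M.
Kb = Kw/Ka = 1.0e-14 / 1.9 x 10^-5 = 5.26e-10.
[OH^-] = sqrt(Kb x [N3-]) = sqrt(5.26e-10 x 0.05957) = 5.60e-6 M.
pOH = 5.25, so pH = 14.00 - 5.25 = 8.75.

8.75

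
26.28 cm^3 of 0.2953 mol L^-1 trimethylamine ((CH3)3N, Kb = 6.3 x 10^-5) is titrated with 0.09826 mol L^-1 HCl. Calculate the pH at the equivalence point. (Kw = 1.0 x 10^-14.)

n((CH3)3N) = 0.2953 x 0.02628 = 0.007760 mol; V(HCl) at equivalence = 0.007760/0.09826 = 0.07898 L.
At equivalence the base is fully converted to (CH3)3NH+; total volume = 0.1053 L, so [(CH3)3NH+] = 0.007760/0.1053 = 0.07373 M.
Ka((CH3)3NH+) = Kw/Kb = 1.0e-14 / 6.3 x 10^-5 = 1.59e-10.
[H^+] = sqrt(Ka x [(CH3)3NH+]) = sqrt(1.59e-10 x 0.07373) = 3.42e-6 M.
pH = -log(3.42e-6) = 5.47.

5.47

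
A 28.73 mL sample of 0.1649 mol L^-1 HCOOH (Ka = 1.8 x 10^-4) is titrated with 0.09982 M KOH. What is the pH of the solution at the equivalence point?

8.27

n(HCOOH) = 0.1649 x 0.02873 = 0.004738 mol; V(KOH) at equivalence = 0.004738/0.09982 = 0.04746 L.
At equivalence all the acid is converted to HCOO-; total volume = 0.02873 + 0.04746 = 0.07619 L, so [HCOO-] = 0.004738/0.07619 = 0.06218 M.
Kb = Kw/Ka = 1.0e-14 / 1.8 x 10^-4 = 5.56e-11.
[OH^-] = sqrt(Kb x [HCOO-]) = sqrt(5.56e-11 x 0.06218) = 1.86e-6 M.
pOH = 5.73, so pH = 14.00 - 5.73 = 8.27.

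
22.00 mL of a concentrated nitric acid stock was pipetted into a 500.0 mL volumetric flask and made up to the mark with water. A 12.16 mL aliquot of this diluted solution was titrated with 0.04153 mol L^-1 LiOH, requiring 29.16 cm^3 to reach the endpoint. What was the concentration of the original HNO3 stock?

n(LiOH) = 0.04153 x 0.02916 = 0.001211 mol.
n(HNO3) in the aliquot = 0.001211 mol.
[diluted HNO3] = 0.001211 / 0.01216 = 0.09959 M.
Dilution factor = 500.0/22.00 = 22.73, so [stock] = 0.09959 x 22.73 = 2.26 M.

2.26 M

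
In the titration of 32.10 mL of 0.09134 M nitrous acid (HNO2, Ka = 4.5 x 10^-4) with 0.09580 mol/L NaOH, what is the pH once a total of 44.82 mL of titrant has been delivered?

n(acid) = 0.09134 x 0.03210 = 0.002932 mol; n(NaOH) added = 0.09580 x 0.04482 = 0.004294 mol.
Base is in excess by 0.004294 - 0.002932 = 0.001362 mol in a total volume of 0.07692 L.
[OH^-] = 0.001362/0.07692 = 0.01770 M, so pOH = 1.75 and pH = 14.00 - 1.75 = 12.25.

12.25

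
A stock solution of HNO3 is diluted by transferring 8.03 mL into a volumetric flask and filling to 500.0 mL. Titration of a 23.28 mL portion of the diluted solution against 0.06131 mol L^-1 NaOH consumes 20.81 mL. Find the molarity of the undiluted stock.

3.41 M

n(NaOH) = 0.06131 x 0.02081 = 0.001276 mol.
n(HNO3) in the aliquot = 0.001276 mol.
[diluted HNO3] = 0.001276 / 0.02328 = 0.05481 M.
Dilution factor = 500.0/8.030 = 62.27, so [stock] = 0.05481 x 62.27 = 3.41 M.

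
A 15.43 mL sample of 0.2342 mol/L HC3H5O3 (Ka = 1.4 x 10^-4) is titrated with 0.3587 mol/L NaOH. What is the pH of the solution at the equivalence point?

n(HC3H5O3) = 0.2342 x 0.01543 = 0.003614 mol; V(NaOH) at equivalence = 0.003614/0.3587 = 0.01007 L.
At equivalence all the acid is converted to C3H5O3-; total volume = 0.01543 + 0.01007 = 0.02550 L, so [C3H5O3-] = 0.003614/0.02550 = 0.1417 M.
Kb = Kw/Ka = 1.0e-14 / 1.4 x 10^-4 = 7.14e-11.
[OH^-] = sqrt(Kb x [C3H5O3-]) = sqrt(7.14e-11 x 0.1417) = 3.18e-6 M.
pOH = 5.50, so pH = 14.00 - 5.50 = 8.50.

8.50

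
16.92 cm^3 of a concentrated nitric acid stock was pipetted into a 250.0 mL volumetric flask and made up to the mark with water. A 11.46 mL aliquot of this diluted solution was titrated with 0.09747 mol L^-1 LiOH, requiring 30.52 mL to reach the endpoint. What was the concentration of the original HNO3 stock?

3.84 M

n(LiOH) = 0.09747 x 0.03052 = 0.002975 mol.
n(HNO3) in the aliquot = 0.002975 mol.
[diluted HNO3] = 0.002975 / 0.01146 = 0.2596 M.
Dilution factor = 250.0/16.92 = 14.78, so [stock] = 0.2596 x 14.78 = 3.84 M.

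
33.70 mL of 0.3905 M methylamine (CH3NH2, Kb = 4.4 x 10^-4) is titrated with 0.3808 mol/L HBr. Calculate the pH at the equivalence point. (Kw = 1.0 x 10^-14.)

n(CH3NH2) = 0.3905 x 0.03370 = 0.01316 mol; V(HBr) at equivalence = 0.01316/0.3808 = 0.03456 L.
At equivalence the base is fully converted to CH3NH3+; total volume = 0.06826 L, so [CH3NH3+] = 0.01316/0.06826 = 0.1928 M.
Ka(CH3NH3+) = Kw/Kb = 1.0e-14 / 4.4 x 10^-4 = 2.27e-11.
[H^+] = sqrt(Ka x [CH3NH3+]) = sqrt(2.27e-11 x 0.1928) = 2.09e-6 M.
pH = -log(2.09e-6) = 5.68.

5.68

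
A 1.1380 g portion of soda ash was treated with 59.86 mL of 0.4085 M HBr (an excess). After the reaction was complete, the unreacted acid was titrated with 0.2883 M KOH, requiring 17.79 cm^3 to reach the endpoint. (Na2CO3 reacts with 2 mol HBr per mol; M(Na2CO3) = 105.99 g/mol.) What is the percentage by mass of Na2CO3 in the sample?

Total n(HBr) added = 0.4085 x 0.05986 = 0.02445 mol.
n(KOH) used = 0.2883 x 0.01779 = 0.005129 mol, which equals the excess n(HBr).
So n(HBr) consumed by the sample = 0.02445 - 0.005129 = 0.01932 mol.
n(Na2CO3) = 0.01932 / 2 = 0.009662 mol.
mass Na2CO3 = 0.009662 x 105.99 = 1.024 g, so %Na2CO3 = 1.024/1.1380 x 100 = 90.0%.

90.0%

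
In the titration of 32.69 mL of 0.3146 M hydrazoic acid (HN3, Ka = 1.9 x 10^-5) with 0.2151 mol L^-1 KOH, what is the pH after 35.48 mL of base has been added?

5.18

Initial n(HN3) = 0.3146 x 0.03269 = 0.01028 mol.
n(KOH) added = 0.2151 x 0.03548 = 0.007632 mol, converting that many moles of HN3 to N3-.
Remaining n(HN3) = 0.002653 mol; n(N3-) = 0.007632 mol.
By Henderson-Hasselbalch, pH = pKa + log([A^-]/[HA]) = 4.72 + log(0.007632/0.002653) = 4.72 + (+0.46) = 5.18.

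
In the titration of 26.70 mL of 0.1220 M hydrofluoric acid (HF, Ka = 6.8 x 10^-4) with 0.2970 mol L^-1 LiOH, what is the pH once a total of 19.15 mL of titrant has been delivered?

12.72

n(acid) = 0.1220 x 0.02670 = 0.003257 mol; n(LiOH) added = 0.2970 x 0.01915 = 0.005688 mol.
Base is in excess by 0.005688 - 0.003257 = 0.002430 mol in a total volume of 0.04585 L.
[OH^-] = 0.002430/0.04585 = 0.05300 M, so pOH = 1.28 and pH = 14.00 - 1.28 = 12.72.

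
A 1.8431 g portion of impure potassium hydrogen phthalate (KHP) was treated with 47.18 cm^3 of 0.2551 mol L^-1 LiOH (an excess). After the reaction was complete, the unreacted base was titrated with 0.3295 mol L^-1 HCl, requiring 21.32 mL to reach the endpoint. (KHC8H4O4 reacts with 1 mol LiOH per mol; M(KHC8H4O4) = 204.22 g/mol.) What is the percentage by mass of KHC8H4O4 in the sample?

55.5%

Total n(LiOH) added = 0.2551 x 0.04718 = 0.01204 mol.
n(HCl) used = 0.3295 x 0.02132 = 0.007025 mol, which equals the excess n(LiOH).
So n(LiOH) consumed by the sample = 0.01204 - 0.007025 = 0.005011 mol.
n(KHC8H4O4) = 0.005011 / 1 = 0.005011 mol.
mass KHC8H4O4 = 0.005011 x 204.22 = 1.023 g, so %KHC8H4O4 = 1.023/1.8431 x 100 = 55.5%.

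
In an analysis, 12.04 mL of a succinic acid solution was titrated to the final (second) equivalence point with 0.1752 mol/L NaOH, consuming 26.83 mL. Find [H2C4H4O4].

0.195 M

n(NaOH) = 0.1752 x 0.02683 = 0.004701 mol.
At the final (second) equivalence point, 2 mol OH^- react per mol H2C4H4O4, so n(H2C4H4O4) = 0.004701 / 2 = 0.002350 mol.
[H2C4H4O4] = 0.002350 / 0.01204 L = 0.195 M.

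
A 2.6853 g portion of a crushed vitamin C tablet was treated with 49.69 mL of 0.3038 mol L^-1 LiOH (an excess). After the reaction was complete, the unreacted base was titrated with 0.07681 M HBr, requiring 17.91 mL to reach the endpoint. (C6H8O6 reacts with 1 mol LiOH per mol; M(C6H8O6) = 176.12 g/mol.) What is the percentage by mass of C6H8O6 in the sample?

90.0%

Total n(LiOH) added = 0.3038 x 0.04969 = 0.01510 mol.
n(HBr) used = 0.07681 x 0.01791 = 0.001376 mol, which equals the excess n(LiOH).
So n(LiOH) consumed by the sample = 0.01510 - 0.001376 = 0.01372 mol.
n(C6H8O6) = 0.01372 / 1 = 0.01372 mol.
mass C6H8O6 = 0.01372 x 176.12 = 2.416 g, so %C6H8O6 = 2.416/2.6853 x 100 = 90.0%.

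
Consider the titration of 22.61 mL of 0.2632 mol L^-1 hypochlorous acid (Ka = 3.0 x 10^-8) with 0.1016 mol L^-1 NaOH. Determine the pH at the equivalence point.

10.19

n(HClO) = 0.2632 x 0.02261 = 0.005951 mol; V(NaOH) at equivalence = 0.005951/0.1016 = 0.05857 L.
At equivalence all the acid is converted to ClO-; total volume = 0.02261 + 0.05857 = 0.08118 L, so [ClO-] = 0.005951/0.08118 = 0.07330 M.
Kb = Kw/Ka = 1.0e-14 / 3.0 x 10^-8 = 3.33e-7.
[OH^-] = sqrt(Kb x [ClO-]) = sqrt(3.33e-7 x 0.07330) = 0.000156 M.
pOH = 3.81, so pH = 14.00 - 3.81 = 10.19.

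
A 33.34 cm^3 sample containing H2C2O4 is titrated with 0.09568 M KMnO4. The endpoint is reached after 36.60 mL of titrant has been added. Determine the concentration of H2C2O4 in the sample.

0.263 M

n(KMnO4) = 0.09568 x 0.03660 = 0.003502 mol.
From the balanced equation, 2 mol KMnO4 reacts with 5 mol H2C2O4, so n(H2C2O4) = 0.003502 x 5/2 = 0.008755 mol.
[H2C2O4] = 0.008755 / 0.03334 L = 0.263 M.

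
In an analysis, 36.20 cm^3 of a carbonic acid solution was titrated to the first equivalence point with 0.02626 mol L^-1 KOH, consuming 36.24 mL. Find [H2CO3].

0.0263 M

n(KOH) = 0.02626 x 0.03624 = 0.0009517 mol.
At the first equivalence point, 1 mol OH^- react per mol H2CO3, so n(H2CO3) = 0.0009517 / 1 = 0.0009517 mol.
[H2CO3] = 0.0009517 / 0.03620 L = 0.0263 M.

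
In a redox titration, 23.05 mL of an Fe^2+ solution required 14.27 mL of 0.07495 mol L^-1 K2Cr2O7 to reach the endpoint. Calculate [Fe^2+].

n(K2Cr2O7) = 0.07495 x 0.01427 = 0.001070 mol.
From the balanced equation, 1 mol K2Cr2O7 reacts with 6 mol Fe^2+, so n(Fe^2+) = 0.001070 x 6/1 = 0.006417 mol.
[Fe^2+] = 0.006417 / 0.02305 L = 0.278 M.

0.278 M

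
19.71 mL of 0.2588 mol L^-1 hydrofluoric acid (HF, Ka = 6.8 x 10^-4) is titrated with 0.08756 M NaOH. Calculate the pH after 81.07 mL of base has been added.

n(acid) = 0.2588 x 0.01971 = 0.005101 mol; n(NaOH) added = 0.08756 x 0.08107 = 0.007098 mol.
Base is in excess by 0.007098 - 0.005101 = 0.001998 mol in a total volume of 0.1008 L.
[OH^-] = 0.001998/0.1008 = 0.01982 M, so pOH = 1.70 and pH = 14.00 - 1.70 = 12.30.

12.30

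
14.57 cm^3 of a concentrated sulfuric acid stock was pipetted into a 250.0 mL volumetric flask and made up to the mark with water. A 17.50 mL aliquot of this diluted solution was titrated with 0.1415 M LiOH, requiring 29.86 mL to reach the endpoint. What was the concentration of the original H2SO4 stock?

2.07 M

n(LiOH) = 0.1415 x 0.02986 = 0.004225 mol.
n(H2SO4) in the aliquot = 0.004225 x 1/2 = 0.002113 mol.
[diluted H2SO4] = 0.002113 / 0.01750 = 0.1207 M.
Dilution factor = 250.0/14.57 = 17.16, so [stock] = 0.1207 x 17.16 = 2.07 M.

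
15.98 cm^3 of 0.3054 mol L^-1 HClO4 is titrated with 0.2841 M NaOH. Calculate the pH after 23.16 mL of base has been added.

n(acid) = 0.3054 x 0.01598 = 0.004880 mol; n(NaOH) added = 0.2841 x 0.02316 = 0.006580 mol.
Base is in excess by 0.006580 - 0.004880 = 0.001699 mol in a total volume of 0.03914 L.
[OH^-] = 0.001699/0.03914 = 0.04342 M, so pOH = 1.36 and pH = 14.00 - 1.36 = 12.64.

12.64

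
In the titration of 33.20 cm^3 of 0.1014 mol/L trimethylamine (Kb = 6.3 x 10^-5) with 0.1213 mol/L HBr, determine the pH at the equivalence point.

5.53

n((CH3)3N) = 0.1014 x 0.03320 = 0.003366 mol; V(HBr) at equivalence = 0.003366/0.1213 = 0.02775 L.
At equivalence the base is fully converted to (CH3)3NH+; total volume = 0.06095 L, so [(CH3)3NH+] = 0.003366/0.06095 = 0.05523 M.
Ka((CH3)3NH+) = Kw/Kb = 1.0e-14 / 6.3 x 10^-5 = 1.59e-10.
[H^+] = sqrt(Ka x [(CH3)3NH+]) = sqrt(1.59e-10 x 0.05523) = 2.96e-6 M.
pH = -log(2.96e-6) = 5.53.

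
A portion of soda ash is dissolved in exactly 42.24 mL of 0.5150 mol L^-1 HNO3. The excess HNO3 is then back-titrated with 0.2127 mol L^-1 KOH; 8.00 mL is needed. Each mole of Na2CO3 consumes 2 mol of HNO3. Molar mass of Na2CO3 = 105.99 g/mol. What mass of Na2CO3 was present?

1.06 g

Total n(HNO3) added = 0.5150 x 0.04224 = 0.02175 mol.
n(KOH) used = 0.2127 x 0.008000 = 0.001702 mol, which equals the excess n(HNO3).
So n(HNO3) consumed by the sample = 0.02175 - 0.001702 = 0.02005 mol.
n(Na2CO3) = 0.02005 / 2 = 0.01003 mol.
mass = 0.01003 mol x 105.99 g/mol = 1.06 g.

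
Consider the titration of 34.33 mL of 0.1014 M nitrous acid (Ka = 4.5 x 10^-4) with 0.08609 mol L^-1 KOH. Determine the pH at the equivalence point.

n(HNO2) = 0.1014 x 0.03433 = 0.003481 mol; V(KOH) at equivalence = 0.003481/0.08609 = 0.04044 L.
At equivalence all the acid is converted to NO2-; total volume = 0.03433 + 0.04044 = 0.07477 L, so [NO2-] = 0.003481/0.07477 = 0.04656 M.
Kb = Kw/Ka = 1.0e-14 / 4.5 x 10^-4 = 2.22e-11.
[OH^-] = sqrt(Kb x [NO2-]) = sqrt(2.22e-11 x 0.04656) = 1.02e-6 M.
pOH = 5.99, so pH = 14.00 - 5.99 = 8.01.

8.01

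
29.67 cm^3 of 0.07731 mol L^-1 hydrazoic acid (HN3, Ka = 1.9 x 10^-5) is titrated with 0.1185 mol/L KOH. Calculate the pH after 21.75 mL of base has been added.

n(acid) = 0.07731 x 0.02967 = 0.002294 mol; n(KOH) added = 0.1185 x 0.02175 = 0.002577 mol.
Base is in excess by 0.002577 - 0.002294 = 0.0002836 mol in a total volume of 0.05142 L.
[OH^-] = 0.0002836/0.05142 = 0.005515 M, so pOH = 2.26 and pH = 14.00 - 2.26 = 11.74.

11.74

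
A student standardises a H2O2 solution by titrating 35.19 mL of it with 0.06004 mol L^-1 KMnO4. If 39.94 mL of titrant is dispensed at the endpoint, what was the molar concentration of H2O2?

0.170 M

n(KMnO4) = 0.06004 x 0.03994 = 0.002398 mol.
From the balanced equation, 2 mol KMnO4 reacts with 5 mol H2O2, so n(H2O2) = 0.002398 x 5/2 = 0.005995 mol.
[H2O2] = 0.005995 / 0.03519 L = 0.170 M.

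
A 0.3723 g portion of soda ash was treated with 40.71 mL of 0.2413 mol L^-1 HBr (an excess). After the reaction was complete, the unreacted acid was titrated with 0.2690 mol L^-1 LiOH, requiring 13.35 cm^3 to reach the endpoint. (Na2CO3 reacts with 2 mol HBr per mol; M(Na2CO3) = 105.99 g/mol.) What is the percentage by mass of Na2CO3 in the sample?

88.7%

Total n(HBr) added = 0.2413 x 0.04071 = 0.009823 mol.
n(LiOH) used = 0.2690 x 0.01335 = 0.003591 mol, which equals the excess n(HBr).
So n(HBr) consumed by the sample = 0.009823 - 0.003591 = 0.006232 mol.
n(Na2CO3) = 0.006232 / 2 = 0.003116 mol.
mass Na2CO3 = 0.003116 x 105.99 = 0.3303 g, so %Na2CO3 = 0.3303/0.3723 x 100 = 88.7%.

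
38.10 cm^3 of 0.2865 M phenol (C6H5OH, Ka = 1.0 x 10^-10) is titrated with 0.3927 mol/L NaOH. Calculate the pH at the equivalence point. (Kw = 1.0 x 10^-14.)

11.61

n(C6H5OH) = 0.2865 x 0.03810 = 0.01092 mol; V(NaOH) at equivalence = 0.01092/0.3927 = 0.02780 L.
At equivalence all the acid is converted to C6H5O-; total volume = 0.03810 + 0.02780 = 0.06590 L, so [C6H5O-] = 0.01092/0.06590 = 0.1656 M.
Kb = Kw/Ka = 1.0e-14 / 1.0 x 10^-10 = 0.000100.
[OH^-] = sqrt(Kb x [C6H5O-]) = sqrt(0.000100 x 0.1656) = 0.00407 M.
pOH = 2.39, so pH = 14.00 - 2.39 = 11.61.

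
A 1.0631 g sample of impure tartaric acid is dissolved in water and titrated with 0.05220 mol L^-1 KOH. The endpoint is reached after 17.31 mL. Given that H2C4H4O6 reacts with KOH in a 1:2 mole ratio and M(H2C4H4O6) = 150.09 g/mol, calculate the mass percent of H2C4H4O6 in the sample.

n(KOH) = 0.05220 x 0.01731 = 0.0009036 mol.
n(H2C4H4O6) = 0.0009036 / 2 = 0.0004518 mol.
mass of H2C4H4O6 = 0.0004518 x 150.09 = 0.06781 g.
% purity = 0.06781 / 1.0631 x 100 = 6.38%.

6.38%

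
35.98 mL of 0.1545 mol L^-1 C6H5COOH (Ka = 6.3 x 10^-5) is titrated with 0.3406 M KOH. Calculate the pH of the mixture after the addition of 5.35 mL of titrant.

3.89

Initial n(C6H5COOH) = 0.1545 x 0.03598 = 0.005559 mol.
n(KOH) added = 0.3406 x 0.005350 = 0.001822 mol, converting that many moles of C6H5COOH to C6H5COO-.
Remaining n(C6H5COOH) = 0.003737 mol; n(C6H5COO-) = 0.001822 mol.
By Henderson-Hasselbalch, pH = pKa + log([A^-]/[HA]) = 4.20 + log(0.001822/0.003737) = 4.20 + (-0.31) = 3.89.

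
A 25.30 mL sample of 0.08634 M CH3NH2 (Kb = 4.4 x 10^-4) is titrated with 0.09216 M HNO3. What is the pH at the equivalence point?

n(CH3NH2) = 0.08634 x 0.02530 = 0.002184 mol; V(HNO3) at equivalence = 0.002184/0.09216 = 0.02370 L.
At equivalence the base is fully converted to CH3NH3+; total volume = 0.04900 L, so [CH3NH3+] = 0.002184/0.04900 = 0.04458 M.
Ka(CH3NH3+) = Kw/Kb = 1.0e-14 / 4.4 x 10^-4 = 2.27e-11.
[H^+] = sqrt(Ka x [CH3NH3+]) = sqrt(2.27e-11 x 0.04458) = 1.01e-6 M.
pH = -log(1.01e-6) = 6.00.

6.00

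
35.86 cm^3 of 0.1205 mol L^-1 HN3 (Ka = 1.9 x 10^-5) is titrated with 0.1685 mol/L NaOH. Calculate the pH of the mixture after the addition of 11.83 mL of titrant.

Initial n(HN3) = 0.1205 x 0.03586 = 0.004321 mol.
n(NaOH) added = 0.1685 x 0.01183 = 0.001993 mol, converting that many moles of HN3 to N3-.
Remaining n(HN3) = 0.002328 mol; n(N3-) = 0.001993 mol.
By Henderson-Hasselbalch, pH = pKa + log([A^-]/[HA]) = 4.72 + log(0.001993/0.002328) = 4.72 + (-0.07) = 4.65.

4.65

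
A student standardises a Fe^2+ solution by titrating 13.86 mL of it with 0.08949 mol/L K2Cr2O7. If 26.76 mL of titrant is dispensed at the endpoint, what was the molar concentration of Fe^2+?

1.04 M

n(K2Cr2O7) = 0.08949 x 0.02676 = 0.002395 mol.
From the balanced equation, 1 mol K2Cr2O7 reacts with 6 mol Fe^2+, so n(Fe^2+) = 0.002395 x 6/1 = 0.01437 mol.
[Fe^2+] = 0.01437 / 0.01386 L = 1.04 M.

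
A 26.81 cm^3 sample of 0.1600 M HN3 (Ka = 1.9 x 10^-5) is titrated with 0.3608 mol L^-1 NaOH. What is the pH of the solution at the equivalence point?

n(HN3) = 0.1600 x 0.02681 = 0.004290 mol; V(NaOH) at equivalence = 0.004290/0.3608 = 0.01189 L.
At equivalence all the acid is converted to N3-; total volume = 0.02681 + 0.01189 = 0.03870 L, so [N3-] = 0.004290/0.03870 = 0.1108 M.
Kb = Kw/Ka = 1.0e-14 / 1.9 x 10^-5 = 5.26e-10.
[OH^-] = sqrt(Kb x [N3-]) = sqrt(5.26e-10 x 0.1108) = 7.64e-6 M.
pOH = 5.12, so pH = 14.00 - 5.12 = 8.88.

8.88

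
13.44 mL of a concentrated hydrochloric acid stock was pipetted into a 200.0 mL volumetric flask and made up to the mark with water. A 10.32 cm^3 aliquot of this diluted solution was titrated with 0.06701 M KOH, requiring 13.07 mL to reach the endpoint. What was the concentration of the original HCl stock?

n(KOH) = 0.06701 x 0.01307 = 0.0008758 mol.
n(HCl) in the aliquot = 0.0008758 mol.
[diluted HCl] = 0.0008758 / 0.01032 = 0.08487 M.
Dilution factor = 200.0/13.44 = 14.88, so [stock] = 0.08487 x 14.88 = 1.26 M.

1.26 M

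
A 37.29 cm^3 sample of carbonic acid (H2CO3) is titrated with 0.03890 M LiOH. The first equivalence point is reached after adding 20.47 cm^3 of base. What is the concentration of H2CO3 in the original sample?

n(LiOH) = 0.03890 x 0.02047 = 0.0007963 mol.
At the first equivalence point, 1 mol OH^- react per mol H2CO3, so n(H2CO3) = 0.0007963 / 1 = 0.0007963 mol.
[H2CO3] = 0.0007963 / 0.03729 L = 0.0214 M.

0.0214 M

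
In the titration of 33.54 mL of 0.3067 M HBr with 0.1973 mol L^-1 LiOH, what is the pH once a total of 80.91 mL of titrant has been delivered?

n(acid) = 0.3067 x 0.03354 = 0.01029 mol; n(LiOH) added = 0.1973 x 0.08091 = 0.01596 mol.
Base is in excess by 0.01596 - 0.01029 = 0.005677 mol in a total volume of 0.1144 L.
[OH^-] = 0.005677/0.1144 = 0.04960 M, so pOH = 1.30 and pH = 14.00 - 1.30 = 12.70.

12.70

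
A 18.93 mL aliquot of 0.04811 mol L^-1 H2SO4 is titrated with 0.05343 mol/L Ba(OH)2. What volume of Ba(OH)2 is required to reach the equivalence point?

17.0 mL

n(H2SO4) = 0.04811 mol/L x 0.01893 L = 0.0009107 mol.
At equivalence n(Ba(OH)2) = n(H2SO4) = 0.0009107 mol.
V(Ba(OH)2) = 0.0009107 / 0.05343 = 0.01705 L = 17.0 mL.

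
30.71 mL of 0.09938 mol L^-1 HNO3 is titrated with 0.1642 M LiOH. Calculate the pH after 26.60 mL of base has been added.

n(acid) = 0.09938 x 0.03071 = 0.003052 mol; n(LiOH) added = 0.1642 x 0.02660 = 0.004368 mol.
Base is in excess by 0.004368 - 0.003052 = 0.001316 mol in a total volume of 0.05731 L.
[OH^-] = 0.001316/0.05731 = 0.02296 M, so pOH = 1.64 and pH = 14.00 - 1.64 = 12.36.

12.36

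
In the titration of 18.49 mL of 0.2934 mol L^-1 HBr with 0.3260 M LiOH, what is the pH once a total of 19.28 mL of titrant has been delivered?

n(acid) = 0.2934 x 0.01849 = 0.005425 mol; n(LiOH) added = 0.3260 x 0.01928 = 0.006285 mol.
Base is in excess by 0.006285 - 0.005425 = 0.0008603 mol in a total volume of 0.03777 L.
[OH^-] = 0.0008603/0.03777 = 0.02278 M, so pOH = 1.64 and pH = 14.00 - 1.64 = 12.36.

12.36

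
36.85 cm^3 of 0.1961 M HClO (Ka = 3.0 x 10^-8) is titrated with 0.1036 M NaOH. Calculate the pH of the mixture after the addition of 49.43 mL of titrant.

7.91

Initial n(HClO) = 0.1961 x 0.03685 = 0.007226 mol.
n(NaOH) added = 0.1036 x 0.04943 = 0.005121 mol, converting that many moles of HClO to ClO-.
Remaining n(HClO) = 0.002105 mol; n(ClO-) = 0.005121 mol.
By Henderson-Hasselbalch, pH = pKa + log([A^-]/[HA]) = 7.52 + log(0.005121/0.002105) = 7.52 + (+0.39) = 7.91.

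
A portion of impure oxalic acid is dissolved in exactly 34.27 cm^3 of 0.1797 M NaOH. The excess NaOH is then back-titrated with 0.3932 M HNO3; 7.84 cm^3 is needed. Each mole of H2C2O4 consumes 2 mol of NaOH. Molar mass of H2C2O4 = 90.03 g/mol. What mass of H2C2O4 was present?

0.138 g

Total n(NaOH) added = 0.1797 x 0.03427 = 0.006158 mol.
n(HNO3) used = 0.3932 x 0.007840 = 0.003083 mol, which equals the excess n(NaOH).
So n(NaOH) consumed by the sample = 0.006158 - 0.003083 = 0.003076 mol.
n(H2C2O4) = 0.003076 / 2 = 0.001538 mol.
mass = 0.001538 mol x 90.03 g/mol = 0.138 g.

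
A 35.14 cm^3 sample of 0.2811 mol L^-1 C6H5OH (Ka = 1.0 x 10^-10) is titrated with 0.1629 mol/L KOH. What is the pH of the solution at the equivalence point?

11.51

n(C6H5OH) = 0.2811 x 0.03514 = 0.009878 mol; V(KOH) at equivalence = 0.009878/0.1629 = 0.06064 L.
At equivalence all the acid is converted to C6H5O-; total volume = 0.03514 + 0.06064 = 0.09578 L, so [C6H5O-] = 0.009878/0.09578 = 0.1031 M.
Kb = Kw/Ka = 1.0e-14 / 1.0 x 10^-10 = 0.000100.
[OH^-] = sqrt(Kb x [C6H5O-]) = sqrt(0.000100 x 0.1031) = 0.00321 M.
pOH = 2.49, so pH = 14.00 - 2.49 = 11.51.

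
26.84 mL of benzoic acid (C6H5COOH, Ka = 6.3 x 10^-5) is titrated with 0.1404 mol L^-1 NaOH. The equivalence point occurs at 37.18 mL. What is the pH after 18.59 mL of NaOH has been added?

18.59 mL is exactly half the equivalence volume (37.18/2), i.e. the half-equivalence point.
There, n(HA) = n(A^-), so pH = pKa = -log(6.3 x 10^-5) = 4.20.

4.20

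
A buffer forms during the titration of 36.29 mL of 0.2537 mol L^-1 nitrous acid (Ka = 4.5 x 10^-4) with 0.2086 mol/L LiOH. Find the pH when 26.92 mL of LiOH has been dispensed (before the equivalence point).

3.54

Initial n(HNO2) = 0.2537 x 0.03629 = 0.009207 mol.
n(LiOH) added = 0.2086 x 0.02692 = 0.005616 mol, converting that many moles of HNO2 to NO2-.
Remaining n(HNO2) = 0.003591 mol; n(NO2-) = 0.005616 mol.
By Henderson-Hasselbalch, pH = pKa + log([A^-]/[HA]) = 3.35 + log(0.005616/0.003591) = 3.35 + (+0.19) = 3.54.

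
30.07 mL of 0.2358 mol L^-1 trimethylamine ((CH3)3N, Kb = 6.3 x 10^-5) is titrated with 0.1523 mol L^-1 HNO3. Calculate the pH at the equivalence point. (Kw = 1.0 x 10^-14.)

n((CH3)3N) = 0.2358 x 0.03007 = 0.007091 mol; V(HNO3) at equivalence = 0.007091/0.1523 = 0.04656 L.
At equivalence the base is fully converted to (CH3)3NH+; total volume = 0.07663 L, so [(CH3)3NH+] = 0.007091/0.07663 = 0.09253 M.
Ka((CH3)3NH+) = Kw/Kb = 1.0e-14 / 6.3 x 10^-5 = 1.59e-10.
[H^+] = sqrt(Ka x [(CH3)3NH+]) = sqrt(1.59e-10 x 0.09253) = 3.83e-6 M.
pH = -log(3.83e-6) = 5.42.

5.42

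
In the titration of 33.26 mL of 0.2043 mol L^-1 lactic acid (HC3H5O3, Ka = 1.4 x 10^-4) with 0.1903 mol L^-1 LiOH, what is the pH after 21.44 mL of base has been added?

4.03

Initial n(HC3H5O3) = 0.2043 x 0.03326 = 0.006795 mol.
n(LiOH) added = 0.1903 x 0.02144 = 0.004080 mol, converting that many moles of HC3H5O3 to C3H5O3-.
Remaining n(HC3H5O3) = 0.002715 mol; n(C3H5O3-) = 0.004080 mol.
By Henderson-Hasselbalch, pH = pKa + log([A^-]/[HA]) = 3.85 + log(0.004080/0.002715) = 3.85 + (+0.18) = 4.03.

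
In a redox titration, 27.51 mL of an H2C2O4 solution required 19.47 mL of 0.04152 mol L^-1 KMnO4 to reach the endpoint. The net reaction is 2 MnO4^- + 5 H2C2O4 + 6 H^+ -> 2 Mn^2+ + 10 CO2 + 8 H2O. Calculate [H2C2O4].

n(KMnO4) = 0.04152 x 0.01947 = 0.0008084 mol.
From the balanced equation, 2 mol KMnO4 reacts with 5 mol H2C2O4, so n(H2C2O4) = 0.0008084 x 5/2 = 0.002021 mol.
[H2C2O4] = 0.002021 / 0.02751 L = 0.0735 M.

0.0735 M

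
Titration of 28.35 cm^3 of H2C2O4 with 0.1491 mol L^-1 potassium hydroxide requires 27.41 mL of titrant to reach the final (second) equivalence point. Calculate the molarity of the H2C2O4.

0.0721 M

n(KOH) = 0.1491 x 0.02741 = 0.004087 mol.
At the final (second) equivalence point, 2 mol OH^- react per mol H2C2O4, so n(H2C2O4) = 0.004087 / 2 = 0.002043 mol.
[H2C2O4] = 0.002043 / 0.02835 L = 0.0721 M.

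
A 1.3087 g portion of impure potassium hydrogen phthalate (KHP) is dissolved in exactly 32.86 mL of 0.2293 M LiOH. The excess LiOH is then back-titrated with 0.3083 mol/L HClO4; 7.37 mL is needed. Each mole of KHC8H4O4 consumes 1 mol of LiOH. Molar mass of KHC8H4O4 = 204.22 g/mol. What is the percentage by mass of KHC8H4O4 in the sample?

Total n(LiOH) added = 0.2293 x 0.03286 = 0.007535 mol.
n(HClO4) used = 0.3083 x 0.007370 = 0.002272 mol, which equals the excess n(LiOH).
So n(LiOH) consumed by the sample = 0.007535 - 0.002272 = 0.005263 mol.
n(KHC8H4O4) = 0.005263 / 1 = 0.005263 mol.
mass KHC8H4O4 = 0.005263 x 204.22 = 1.075 g, so %KHC8H4O4 = 1.075/1.3087 x 100 = 82.1%.

82.1%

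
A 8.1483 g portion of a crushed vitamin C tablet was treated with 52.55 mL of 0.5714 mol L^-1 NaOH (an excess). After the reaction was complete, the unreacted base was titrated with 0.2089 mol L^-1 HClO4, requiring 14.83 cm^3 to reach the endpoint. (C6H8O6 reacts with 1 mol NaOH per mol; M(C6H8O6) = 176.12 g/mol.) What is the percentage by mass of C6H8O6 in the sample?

Total n(NaOH) added = 0.5714 x 0.05255 = 0.03003 mol.
n(HClO4) used = 0.2089 x 0.01483 = 0.003098 mol, which equals the excess n(NaOH).
So n(NaOH) consumed by the sample = 0.03003 - 0.003098 = 0.02693 mol.
n(C6H8O6) = 0.02693 / 1 = 0.02693 mol.
mass C6H8O6 = 0.02693 x 176.12 = 4.743 g, so %C6H8O6 = 4.743/8.1483 x 100 = 58.2%.

58.2%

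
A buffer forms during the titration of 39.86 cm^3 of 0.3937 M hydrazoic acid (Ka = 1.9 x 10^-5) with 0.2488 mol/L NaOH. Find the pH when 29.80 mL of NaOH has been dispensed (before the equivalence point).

Initial n(HN3) = 0.3937 x 0.03986 = 0.01569 mol.
n(NaOH) added = 0.2488 x 0.02980 = 0.007414 mol, converting that many moles of HN3 to N3-.
Remaining n(HN3) = 0.008279 mol; n(N3-) = 0.007414 mol.
By Henderson-Hasselbalch, pH = pKa + log([A^-]/[HA]) = 4.72 + log(0.007414/0.008279) = 4.72 + (-0.05) = 4.67.

4.67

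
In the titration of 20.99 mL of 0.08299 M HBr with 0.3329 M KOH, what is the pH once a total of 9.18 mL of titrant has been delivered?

12.64

n(acid) = 0.08299 x 0.02099 = 0.001742 mol; n(KOH) added = 0.3329 x 0.009180 = 0.003056 mol.
Base is in excess by 0.003056 - 0.001742 = 0.001314 mol in a total volume of 0.03017 L.
[OH^-] = 0.001314/0.03017 = 0.04356 M, so pOH = 1.36 and pH = 14.00 - 1.36 = 12.64.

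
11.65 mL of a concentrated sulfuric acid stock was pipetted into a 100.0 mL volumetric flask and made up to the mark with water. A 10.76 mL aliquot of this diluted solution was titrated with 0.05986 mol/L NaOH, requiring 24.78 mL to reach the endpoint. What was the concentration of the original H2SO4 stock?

n(NaOH) = 0.05986 x 0.02478 = 0.001483 mol.
n(H2SO4) in the aliquot = 0.001483 x 1/2 = 0.0007417 mol.
[diluted H2SO4] = 0.0007417 / 0.01076 = 0.06893 M.
Dilution factor = 100.0/11.65 = 8.584, so [stock] = 0.06893 x 8.584 = 0.592 M.

0.592 M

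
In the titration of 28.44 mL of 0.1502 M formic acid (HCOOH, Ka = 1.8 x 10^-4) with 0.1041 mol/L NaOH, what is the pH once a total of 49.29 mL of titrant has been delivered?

n(acid) = 0.1502 x 0.02844 = 0.004272 mol; n(NaOH) added = 0.1041 x 0.04929 = 0.005131 mol.
Base is in excess by 0.005131 - 0.004272 = 0.0008594 mol in a total volume of 0.07773 L.
[OH^-] = 0.0008594/0.07773 = 0.01106 M, so pOH = 1.96 and pH = 14.00 - 1.96 = 12.04.

12.04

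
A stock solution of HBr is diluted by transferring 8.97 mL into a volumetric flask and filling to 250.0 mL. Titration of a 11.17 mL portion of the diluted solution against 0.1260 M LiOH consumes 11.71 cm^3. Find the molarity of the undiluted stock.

n(LiOH) = 0.1260 x 0.01171 = 0.001475 mol.
n(HBr) in the aliquot = 0.001475 mol.
[diluted HBr] = 0.001475 / 0.01117 = 0.1321 M.
Dilution factor = 250.0/8.970 = 27.87, so [stock] = 0.1321 x 27.87 = 3.68 M.

3.68 M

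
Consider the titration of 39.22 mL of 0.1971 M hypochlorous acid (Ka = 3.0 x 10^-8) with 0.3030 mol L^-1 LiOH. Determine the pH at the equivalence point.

n(HClO) = 0.1971 x 0.03922 = 0.007730 mol; V(LiOH) at equivalence = 0.007730/0.3030 = 0.02551 L.
At equivalence all the acid is converted to ClO-; total volume = 0.03922 + 0.02551 = 0.06473 L, so [ClO-] = 0.007730/0.06473 = 0.1194 M.
Kb = Kw/Ka = 1.0e-14 / 3.0 x 10^-8 = 3.33e-7.
[OH^-] = sqrt(Kb x [ClO-]) = sqrt(3.33e-7 x 0.1194) = 0.000200 M.
pOH = 3.70, so pH = 14.00 - 3.70 = 10.30.

10.30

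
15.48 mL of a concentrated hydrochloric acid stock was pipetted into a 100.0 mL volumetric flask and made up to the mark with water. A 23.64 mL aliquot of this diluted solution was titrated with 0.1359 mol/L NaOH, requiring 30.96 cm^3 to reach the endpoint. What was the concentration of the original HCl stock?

n(NaOH) = 0.1359 x 0.03096 = 0.004207 mol.
n(HCl) in the aliquot = 0.004207 mol.
[diluted HCl] = 0.004207 / 0.02364 = 0.1780 M.
Dilution factor = 100.0/15.48 = 6.460, so [stock] = 0.1780 x 6.460 = 1.15 M.

1.15 M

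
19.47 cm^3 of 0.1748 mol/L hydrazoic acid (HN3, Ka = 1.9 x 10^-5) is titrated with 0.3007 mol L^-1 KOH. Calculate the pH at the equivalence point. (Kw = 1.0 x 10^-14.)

8.88

n(HN3) = 0.1748 x 0.01947 = 0.003403 mol; V(KOH) at equivalence = 0.003403/0.3007 = 0.01132 L.
At equivalence all the acid is converted to N3-; total volume = 0.01947 + 0.01132 = 0.03079 L, so [N3-] = 0.003403/0.03079 = 0.1105 M.
Kb = Kw/Ka = 1.0e-14 / 1.9 x 10^-5 = 5.26e-10.
[OH^-] = sqrt(Kb x [N3-]) = sqrt(5.26e-10 x 0.1105) = 7.63e-6 M.
pOH = 5.12, so pH = 14.00 - 5.12 = 8.88.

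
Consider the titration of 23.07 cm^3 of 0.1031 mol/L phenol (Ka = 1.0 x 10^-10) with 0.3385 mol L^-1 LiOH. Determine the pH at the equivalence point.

n(C6H5OH) = 0.1031 x 0.02307 = 0.002379 mol; V(LiOH) at equivalence = 0.002379/0.3385 = 0.007027 L.
At equivalence all the acid is converted to C6H5O-; total volume = 0.02307 + 0.007027 = 0.03010 L, so [C6H5O-] = 0.002379/0.03010 = 0.07903 M.
Kb = Kw/Ka = 1.0e-14 / 1.0 x 10^-10 = 0.000100.
[OH^-] = sqrt(Kb x [C6H5O-]) = sqrt(0.000100 x 0.07903) = 0.00281 M.
pOH = 2.55, so pH = 14.00 - 2.55 = 11.45.

11.45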